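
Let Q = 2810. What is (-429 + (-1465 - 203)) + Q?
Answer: 713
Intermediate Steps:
(-429 + (-1465 - 203)) + Q = (-429 + (-1465 - 203)) + 2810 = (-429 - 1668) + 2810 = -2097 + 2810 = 713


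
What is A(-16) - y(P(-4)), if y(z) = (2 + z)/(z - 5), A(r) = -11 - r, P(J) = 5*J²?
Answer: 293/75 ≈ 3.9067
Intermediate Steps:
y(z) = (2 + z)/(-5 + z)
A(-16) - y(P(-4)) = (-11 - 1*(-16)) - (2 + 5*(-4)²)/(-5 + 5*(-4)²) = (-11 + 16) - (2 + 5*16)/(-5 + 5*16) = 5 - (2 + 80)/(-5 + 80) = 5 - 82/75 = 293/75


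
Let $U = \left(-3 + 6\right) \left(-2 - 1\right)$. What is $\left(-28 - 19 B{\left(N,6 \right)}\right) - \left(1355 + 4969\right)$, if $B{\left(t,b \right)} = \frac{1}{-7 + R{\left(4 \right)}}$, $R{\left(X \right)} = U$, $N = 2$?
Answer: $- \frac{101613}{16} \approx -6350.8$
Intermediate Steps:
$U = -9$ ($U = 3 \left(-3\right) = -9$)
$R{\left(X \right)} = -9$
$B{\left(t,b \right)} = - \frac{1}{16}$ ($B{\left(t,b \right)} = \frac{1}{-7 - 9} = \frac{1}{-16} = - \frac{1}{16}$)
$\left(-28 - 19 B{\left(N,6 \right)}\right) - \left(1355 + 4969\right) = \left(-28 - - \frac{19}{16}\right) - \left(1355 + 4969\right) = \left(-28 + \frac{19}{16}\right) - 6324 = - \frac{429}{16} - 6324 = - \frac{101613}{16}$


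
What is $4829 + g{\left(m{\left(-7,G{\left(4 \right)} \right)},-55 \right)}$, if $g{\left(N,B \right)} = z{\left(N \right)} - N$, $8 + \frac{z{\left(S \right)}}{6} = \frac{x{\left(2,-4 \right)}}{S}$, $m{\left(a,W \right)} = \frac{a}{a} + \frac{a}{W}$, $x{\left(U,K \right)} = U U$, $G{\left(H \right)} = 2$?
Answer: $\frac{47739}{10} \approx 4773.9$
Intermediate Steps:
$x{\left(U,K \right)} = U^{2}$
$m{\left(a,W \right)} = 1 + \frac{a}{W}$
$z{\left(S \right)} = -48 + \frac{24}{S}$ ($z{\left(S \right)} = -48 + 6 \frac{2^{2}}{S} = -48 + 6 \frac{4}{S} = -48 + \frac{24}{S}$)
$g{\left(N,B \right)} = -48 - N + \frac{24}{N}$ ($g{\left(N,B \right)} = \left(-48 + \frac{24}{N}\right) - N = -48 - N + \frac{24}{N}$)
$4829 + g{\left(m{\left(-7,G{\left(4 \right)} \right)},-55 \right)} = 4829 - \left(48 - 24 \frac{2}{2 - 7} + \frac{2 - 7}{2}\right) = 4829 - \left(48 - \frac{5}{2} + \frac{48}{5}\right) = 4829 - \left(\frac{91}{2} + \frac{48}{5}\right) = 4829 + \left(-48 + \frac{5}{2} + 24 \left(- \frac{2}{5}\right)\right) = 4829 - \frac{551}{10} = \frac{47739}{10}$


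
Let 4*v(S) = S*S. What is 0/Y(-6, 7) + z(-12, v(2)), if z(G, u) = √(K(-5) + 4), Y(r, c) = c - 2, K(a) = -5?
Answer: I ≈ 1.0*I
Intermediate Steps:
v(S) = S²/4 (v(S) = (S*S)/4 = S²/4)
Y(r, c) = -2 + c
z(G, u) = I (z(G, u) = √(-5 + 4) = √(-1) = I)
0/Y(-6, 7) + z(-12, v(2)) = 0/(-2 + 7) + I = 0/5 + I = 0*(⅕) + I = 0 + I = I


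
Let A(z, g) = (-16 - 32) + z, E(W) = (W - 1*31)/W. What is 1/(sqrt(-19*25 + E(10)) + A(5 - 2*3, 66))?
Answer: -490/28781 - I*sqrt(47710)/28781 ≈ -0.017025 - 0.0075893*I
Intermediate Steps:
E(W) = (-31 + W)/W (E(W) = (W - 31)/W = (-31 + W)/W)
A(z, g) = -48 + z
1/(sqrt(-19*25 + E(10)) + A(5 - 2*3, 66)) = 1/(sqrt(-19*25 + (-31 + 10)/10) + (-48 + (5 - 2*3))) = 1/(sqrt(-475 + (1/10)*(-21)) + (-48 + (5 - 6))) = 1/(sqrt(-475 - 21/10) + (-48 - 1)) = 1/(sqrt(-4771/10) - 49) = 1/(I*sqrt(47710)/10 - 49) = 1/(-49 + I*sqrt(47710)/10)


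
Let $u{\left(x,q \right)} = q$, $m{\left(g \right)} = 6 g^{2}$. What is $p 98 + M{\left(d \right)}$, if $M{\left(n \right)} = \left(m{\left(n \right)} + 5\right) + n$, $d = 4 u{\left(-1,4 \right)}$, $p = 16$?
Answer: $3125$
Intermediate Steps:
$d = 16$ ($d = 4 \cdot 4 = 16$)
$M{\left(n \right)} = 5 + n + 6 n^{2}$ ($M{\left(n \right)} = \left(6 n^{2} + 5\right) + n = \left(5 + 6 n^{2}\right) + n = 5 + n + 6 n^{2}$)
$p 98 + M{\left(d \right)} = 16 \cdot 98 + \left(5 + 16 + 6 \cdot 16^{2}\right) = 1568 + \left(5 + 16 + 6 \cdot 256\right) = 1568 + \left(5 + 16 + 1536\right) = 1568 + 1557 = 3125$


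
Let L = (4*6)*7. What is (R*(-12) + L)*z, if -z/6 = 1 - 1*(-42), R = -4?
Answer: -55728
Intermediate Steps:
L = 168 (L = 24*7 = 168)
z = -258 (z = -6*(1 - 1*(-42)) = -6*(1 + 42) = -6*43 = -258)
(R*(-12) + L)*z = (-4*(-12) + 168)*(-258) = (48 + 168)*(-258) = 216*(-258) = -55728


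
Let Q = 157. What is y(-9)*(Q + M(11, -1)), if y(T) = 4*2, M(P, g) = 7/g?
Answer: 1200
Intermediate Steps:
y(T) = 8
y(-9)*(Q + M(11, -1)) = 8*(157 + 7/(-1)) = 8*(157 + 7*(-1)) = 8*(157 - 7) = 8*150 = 1200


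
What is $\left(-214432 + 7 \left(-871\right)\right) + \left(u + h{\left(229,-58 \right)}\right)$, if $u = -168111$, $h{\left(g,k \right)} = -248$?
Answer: $-388888$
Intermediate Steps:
$\left(-214432 + 7 \left(-871\right)\right) + \left(u + h{\left(229,-58 \right)}\right) = \left(-214432 + 7 \left(-871\right)\right) - 168359 = \left(-214432 - 6097\right) - 168359 = -220529 - 168359 = -388888$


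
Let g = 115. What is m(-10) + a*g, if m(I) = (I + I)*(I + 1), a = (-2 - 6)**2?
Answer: 7540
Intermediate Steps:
a = 64 (a = (-8)**2 = 64)
m(I) = 2*I*(1 + I) (m(I) = (2*I)*(1 + I) = 2*I*(1 + I))
m(-10) + a*g = 2*(-10)*(1 - 10) + 64*115 = 2*(-10)*(-9) + 7360 = 180 + 7360 = 7540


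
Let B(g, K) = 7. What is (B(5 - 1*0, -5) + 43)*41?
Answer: 2050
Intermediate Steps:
(B(5 - 1*0, -5) + 43)*41 = (7 + 43)*41 = 50*41 = 2050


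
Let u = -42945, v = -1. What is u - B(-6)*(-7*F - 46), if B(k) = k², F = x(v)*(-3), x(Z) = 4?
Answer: -44313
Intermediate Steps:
F = -12 (F = 4*(-3) = -12)
u - B(-6)*(-7*F - 46) = -42945 - (-6)²*(-7*(-12) - 46) = -42945 - 36*(84 - 46) = -42945 - 36*38 = -42945 - 1*1368 = -42945 - 1368 = -44313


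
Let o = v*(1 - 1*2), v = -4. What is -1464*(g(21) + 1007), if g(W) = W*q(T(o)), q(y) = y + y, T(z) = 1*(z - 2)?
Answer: -1597224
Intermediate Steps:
o = 4 (o = -4*(1 - 1*2) = -4*(1 - 2) = -4*(-1) = 4)
T(z) = -2 + z (T(z) = 1*(-2 + z) = -2 + z)
q(y) = 2*y
g(W) = 4*W (g(W) = W*(2*(-2 + 4)) = W*(2*2) = W*4 = 4*W)
-1464*(g(21) + 1007) = -1464*(4*21 + 1007) = -1464*(84 + 1007) = -1464*1091 = -1597224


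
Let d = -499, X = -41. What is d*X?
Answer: 20459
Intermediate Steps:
d*X = -499*(-41) = 20459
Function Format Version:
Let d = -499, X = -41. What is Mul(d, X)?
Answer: 20459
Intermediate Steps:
Mul(d, X) = Mul(-499, -41) = 20459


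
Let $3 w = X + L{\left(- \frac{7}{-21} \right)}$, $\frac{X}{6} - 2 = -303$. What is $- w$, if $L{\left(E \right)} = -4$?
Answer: $\frac{1810}{3} \approx 603.33$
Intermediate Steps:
$X = -1806$ ($X = 12 + 6 \left(-303\right) = 12 - 1818 = -1806$)
$w = - \frac{1810}{3}$ ($w = \frac{-1806 - 4}{3} = \frac{1}{3} \left(-1810\right) = - \frac{1810}{3} \approx -603.33$)
$- w = \left(-1\right) \left(- \frac{1810}{3}\right) = \frac{1810}{3}$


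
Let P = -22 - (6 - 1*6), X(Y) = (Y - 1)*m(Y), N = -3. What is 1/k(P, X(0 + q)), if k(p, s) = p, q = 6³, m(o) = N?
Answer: -1/22 ≈ -0.045455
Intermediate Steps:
m(o) = -3
q = 216
X(Y) = 3 - 3*Y (X(Y) = (Y - 1)*(-3) = (-1 + Y)*(-3) = 3 - 3*Y)
P = -22 (P = -22 - (6 - 6) = -22 - 1*0 = -22 + 0 = -22)
1/k(P, X(0 + q)) = 1/(-22) = -1/22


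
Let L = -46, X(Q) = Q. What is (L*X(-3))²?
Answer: 19044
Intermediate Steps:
(L*X(-3))² = (-46*(-3))² = 138² = 19044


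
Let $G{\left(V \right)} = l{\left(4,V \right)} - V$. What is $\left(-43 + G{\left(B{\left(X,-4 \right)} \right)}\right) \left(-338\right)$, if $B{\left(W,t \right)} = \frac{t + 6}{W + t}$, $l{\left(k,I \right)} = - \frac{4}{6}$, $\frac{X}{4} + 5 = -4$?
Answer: $\frac{442273}{30} \approx 14742.0$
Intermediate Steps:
$X = -36$ ($X = -20 + 4 \left(-4\right) = -20 - 16 = -36$)
$l{\left(k,I \right)} = - \frac{2}{3}$ ($l{\left(k,I \right)} = \left(-4\right) \frac{1}{6} = - \frac{2}{3}$)
$B{\left(W,t \right)} = \frac{6 + t}{W + t}$
$G{\left(V \right)} = - \frac{2}{3} - V$
$\left(-43 + G{\left(B{\left(X,-4 \right)} \right)}\right) \left(-338\right) = \left(-43 - \left(\frac{2}{3} + \frac{6 - 4}{-36 - 4}\right)\right) \left(-338\right) = \left(-43 - \left(\frac{2}{3} + \frac{1}{-40} \cdot 2\right)\right) \left(-338\right) = \left(-43 - \left(\frac{2}{3} - \frac{1}{20}\right)\right) \left(-338\right) = \left(-43 - \frac{37}{60}\right) \left(-338\right) = \left(- \frac{2617}{60}\right) \left(-338\right) = \frac{442273}{30}$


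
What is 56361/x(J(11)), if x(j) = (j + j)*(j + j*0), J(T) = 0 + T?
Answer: 56361/242 ≈ 232.90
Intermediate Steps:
J(T) = T
x(j) = 2*j**2 (x(j) = (2*j)*(j + 0) = (2*j)*j = 2*j**2)
56361/x(J(11)) = 56361/((2*11**2)) = 56361/((2*121)) = 56361/242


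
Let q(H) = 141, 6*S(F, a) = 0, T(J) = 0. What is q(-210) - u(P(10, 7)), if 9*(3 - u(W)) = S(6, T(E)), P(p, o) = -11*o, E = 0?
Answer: 138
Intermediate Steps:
S(F, a) = 0 (S(F, a) = (1/6)*0 = 0)
u(W) = 3 (u(W) = 3 - 1/9*0 = 3 + 0 = 3)
q(-210) - u(P(10, 7)) = 141 - 1*3 = 141 - 3 = 138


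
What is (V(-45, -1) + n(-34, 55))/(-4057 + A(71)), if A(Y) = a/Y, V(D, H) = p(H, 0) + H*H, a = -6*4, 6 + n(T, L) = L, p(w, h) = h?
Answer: -3550/288071 ≈ -0.012323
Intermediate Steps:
n(T, L) = -6 + L
a = -24
V(D, H) = H**2 (V(D, H) = 0 + H*H = 0 + H**2 = H**2)
A(Y) = -24/Y
(V(-45, -1) + n(-34, 55))/(-4057 + A(71)) = ((-1)**2 + (-6 + 55))/(-4057 - 24/71) = (1 + 49)/(-4057 - 24*1/71) = 50/(-4057 - 24/71) = 50/(-288071/71) = 50*(-71/288071) = -3550/288071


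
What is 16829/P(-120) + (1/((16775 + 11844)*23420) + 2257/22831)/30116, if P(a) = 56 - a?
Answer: 60591530636226743437/633674551422280610 ≈ 95.619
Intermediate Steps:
16829/P(-120) + (1/((16775 + 11844)*23420) + 2257/22831)/30116 = 16829/(56 - 1*(-120)) + (1/((16775 + 11844)*23420) + 2257/22831)/30116 = 16829/(56 + 120) + ((1/23420)/28619 + 2257*(1/22831))*(1/30116) = 16829/176 + ((1/28619)*(1/23420) + 2257/22831)*(1/30116) = 16829*(1/176) + (1/670256980 + 2257/22831)*(1/30116) = 16829/176 + (1512770026691/15302637110380)*(1/30116) = 16829/176 + 1512770026691/460854219216204080 = 60591530636226743437/633674551422280610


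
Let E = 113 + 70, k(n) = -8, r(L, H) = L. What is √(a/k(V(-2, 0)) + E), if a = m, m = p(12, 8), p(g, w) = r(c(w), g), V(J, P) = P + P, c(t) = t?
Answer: √182 ≈ 13.491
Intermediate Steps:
V(J, P) = 2*P
p(g, w) = w
m = 8
a = 8
E = 183
√(a/k(V(-2, 0)) + E) = √(8/(-8) + 183) = √(8*(-⅛) + 183) = √(-1 + 183) = √182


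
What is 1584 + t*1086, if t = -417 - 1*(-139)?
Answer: -300324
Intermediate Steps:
t = -278 (t = -417 + 139 = -278)
1584 + t*1086 = 1584 - 278*1086 = 1584 - 301908 = -300324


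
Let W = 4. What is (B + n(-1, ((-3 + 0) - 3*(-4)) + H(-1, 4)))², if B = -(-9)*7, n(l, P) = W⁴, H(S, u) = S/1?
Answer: 101761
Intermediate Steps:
H(S, u) = S (H(S, u) = S*1 = S)
n(l, P) = 256 (n(l, P) = 4⁴ = 256)
B = 63 (B = -1*(-63) = 63)
(B + n(-1, ((-3 + 0) - 3*(-4)) + H(-1, 4)))² = (63 + 256)² = 319² = 101761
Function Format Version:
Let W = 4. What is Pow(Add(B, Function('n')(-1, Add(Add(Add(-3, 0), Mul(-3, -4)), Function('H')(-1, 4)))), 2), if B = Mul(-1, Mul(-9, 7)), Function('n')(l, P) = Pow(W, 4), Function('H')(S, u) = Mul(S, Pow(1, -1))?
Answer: 101761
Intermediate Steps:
Function('H')(S, u) = S (Function('H')(S, u) = Mul(S, 1) = S)
Function('n')(l, P) = 256 (Function('n')(l, P) = Pow(4, 4) = 256)
B = 63 (B = Mul(-1, -63) = 63)
Pow(Add(B, Function('n')(-1, Add(Add(Add(-3, 0), Mul(-3, -4)), Function('H')(-1, 4)))), 2) = Pow(Add(63, 256), 2) = Pow(319, 2) = 101761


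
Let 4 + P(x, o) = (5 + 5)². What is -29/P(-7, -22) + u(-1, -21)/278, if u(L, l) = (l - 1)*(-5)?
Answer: 1249/13344 ≈ 0.093600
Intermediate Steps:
u(L, l) = 5 - 5*l (u(L, l) = (-1 + l)*(-5) = 5 - 5*l)
P(x, o) = 96 (P(x, o) = -4 + (5 + 5)² = -4 + 10² = -4 + 100 = 96)
-29/P(-7, -22) + u(-1, -21)/278 = -29/96 + (5 - 5*(-21))/278 = -29*1/96 + (5 + 105)*(1/278) = -29/96 + 110*(1/278) = -29/96 + 55/139 = 1249/13344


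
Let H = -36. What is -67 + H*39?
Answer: -1471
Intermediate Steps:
-67 + H*39 = -67 - 36*39 = -67 - 1404 = -1471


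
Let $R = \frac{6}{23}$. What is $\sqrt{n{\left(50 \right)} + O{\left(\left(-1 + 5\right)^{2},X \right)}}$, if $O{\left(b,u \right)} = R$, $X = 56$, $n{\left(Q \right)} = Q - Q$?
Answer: $\frac{\sqrt{138}}{23} \approx 0.51075$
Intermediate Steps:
$n{\left(Q \right)} = 0$
$R = \frac{6}{23}$ ($R = 6 \cdot \frac{1}{23} = \frac{6}{23} \approx 0.26087$)
$O{\left(b,u \right)} = \frac{6}{23}$
$\sqrt{n{\left(50 \right)} + O{\left(\left(-1 + 5\right)^{2},X \right)}} = \sqrt{0 + \frac{6}{23}} = \sqrt{\frac{6}{23}} = \frac{\sqrt{138}}{23}$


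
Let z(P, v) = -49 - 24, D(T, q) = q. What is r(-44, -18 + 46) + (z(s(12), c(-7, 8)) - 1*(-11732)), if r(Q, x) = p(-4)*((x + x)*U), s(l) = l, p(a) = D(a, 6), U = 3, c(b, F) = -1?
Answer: 12667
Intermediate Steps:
p(a) = 6
z(P, v) = -73
r(Q, x) = 36*x (r(Q, x) = 6*((x + x)*3) = 6*((2*x)*3) = 6*(6*x) = 36*x)
r(-44, -18 + 46) + (z(s(12), c(-7, 8)) - 1*(-11732)) = 36*(-18 + 46) + (-73 - 1*(-11732)) = 36*28 + (-73 + 11732) = 1008 + 11659 = 12667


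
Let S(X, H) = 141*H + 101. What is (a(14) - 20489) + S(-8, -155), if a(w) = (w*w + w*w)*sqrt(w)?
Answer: -42243 + 392*sqrt(14) ≈ -40776.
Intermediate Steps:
S(X, H) = 101 + 141*H
a(w) = 2*w**(5/2) (a(w) = (w**2 + w**2)*sqrt(w) = (2*w**2)*sqrt(w) = 2*w**(5/2))
(a(14) - 20489) + S(-8, -155) = (2*14**(5/2) - 20489) + (101 + 141*(-155)) = (2*(196*sqrt(14)) - 20489) + (101 - 21855) = (392*sqrt(14) - 20489) - 21754 = (-20489 + 392*sqrt(14)) - 21754 = -42243 + 392*sqrt(14)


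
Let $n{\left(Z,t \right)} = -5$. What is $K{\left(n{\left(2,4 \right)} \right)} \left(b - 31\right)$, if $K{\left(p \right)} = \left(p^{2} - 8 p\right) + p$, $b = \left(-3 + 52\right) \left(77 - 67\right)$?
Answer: $27540$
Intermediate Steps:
$b = 490$ ($b = 49 \cdot 10 = 490$)
$K{\left(p \right)} = p^{2} - 7 p$
$K{\left(n{\left(2,4 \right)} \right)} \left(b - 31\right) = - 5 \left(-7 - 5\right) \left(490 - 31\right) = \left(-5\right) \left(-12\right) 459 = 60 \cdot 459 = 27540$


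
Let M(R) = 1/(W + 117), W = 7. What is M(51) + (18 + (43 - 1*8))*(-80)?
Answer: -525759/124 ≈ -4240.0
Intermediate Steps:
M(R) = 1/124 (M(R) = 1/(7 + 117) = 1/124)
M(51) + (18 + (43 - 1*8))*(-80) = 1/124 + (18 + (43 - 1*8))*(-80) = 1/124 + (18 + (43 - 8))*(-80) = 1/124 + (18 + 35)*(-80) = 1/124 + 53*(-80) = 1/124 - 4240 = -525759/124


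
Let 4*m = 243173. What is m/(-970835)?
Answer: -243173/3883340 ≈ -0.062620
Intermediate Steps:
m = 243173/4 (m = (¼)*243173 = 243173/4 ≈ 60793.)
m/(-970835) = (243173/4)/(-970835) = (243173/4)*(-1/970835) = -243173/3883340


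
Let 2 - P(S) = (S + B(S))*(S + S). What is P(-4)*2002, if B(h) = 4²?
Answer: 196196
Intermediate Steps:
B(h) = 16
P(S) = 2 - 2*S*(16 + S) (P(S) = 2 - (S + 16)*(S + S) = 2 - (16 + S)*2*S = 2 - 2*S*(16 + S))
P(-4)*2002 = (2 - 32*(-4) - 2*(-4)²)*2002 = (2 + 128 - 2*16)*2002 = (2 + 128 - 32)*2002 = 98*2002 = 196196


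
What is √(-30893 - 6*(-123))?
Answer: I*√30155 ≈ 173.65*I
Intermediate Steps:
√(-30893 - 6*(-123)) = √(-30893 + 738) = √(-30155) = I*√30155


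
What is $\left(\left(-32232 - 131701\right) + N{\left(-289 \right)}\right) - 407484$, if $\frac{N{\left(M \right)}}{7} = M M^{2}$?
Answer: $-169534400$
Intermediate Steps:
$N{\left(M \right)} = 7 M^{3}$ ($N{\left(M \right)} = 7 M M^{2} = 7 M^{3}$)
$\left(\left(-32232 - 131701\right) + N{\left(-289 \right)}\right) - 407484 = \left(\left(-32232 - 131701\right) + 7 \left(-289\right)^{3}\right) - 407484 = \left(-163933 + 7 \left(-24137569\right)\right) - 407484 = \left(-163933 - 168962983\right) - 407484 = -169126916 - 407484 = -169534400$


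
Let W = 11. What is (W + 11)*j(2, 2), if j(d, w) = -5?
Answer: -110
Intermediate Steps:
(W + 11)*j(2, 2) = (11 + 11)*(-5) = 22*(-5) = -110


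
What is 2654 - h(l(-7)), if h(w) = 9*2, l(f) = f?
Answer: 2636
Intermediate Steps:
h(w) = 18
2654 - h(l(-7)) = 2654 - 1*18 = 2654 - 18 = 2636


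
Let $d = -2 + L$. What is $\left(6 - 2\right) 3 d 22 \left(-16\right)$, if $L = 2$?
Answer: $0$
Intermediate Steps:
$d = 0$ ($d = -2 + 2 = 0$)
$\left(6 - 2\right) 3 d 22 \left(-16\right) = \left(6 - 2\right) 3 \cdot 0 \cdot 22 \left(-16\right) = 4 \cdot 3 \cdot 0 \cdot 22 \left(-16\right) = 12 \cdot 0 \cdot 22 \left(-16\right) = 0 \cdot 22 \left(-16\right) = 0 \left(-16\right) = 0$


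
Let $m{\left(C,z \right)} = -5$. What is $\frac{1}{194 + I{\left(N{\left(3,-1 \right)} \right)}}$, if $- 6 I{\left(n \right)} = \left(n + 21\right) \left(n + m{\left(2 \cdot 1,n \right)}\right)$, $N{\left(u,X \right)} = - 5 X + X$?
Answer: $\frac{6}{1189} \approx 0.0050463$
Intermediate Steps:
$N{\left(u,X \right)} = - 4 X$
$I{\left(n \right)} = - \frac{\left(-5 + n\right) \left(21 + n\right)}{6}$ ($I{\left(n \right)} = - \frac{\left(n + 21\right) \left(n - 5\right)}{6} = - \frac{\left(21 + n\right) \left(-5 + n\right)}{6} = - \frac{\left(-5 + n\right) \left(21 + n\right)}{6}$)
$\frac{1}{194 + I{\left(N{\left(3,-1 \right)} \right)}} = \frac{1}{194 - \left(- \frac{35}{2} + \frac{8}{3} + \frac{8}{3} \left(-4\right) \left(-1\right)\right)} = \frac{1}{194 - \left(- \frac{41}{6} + \frac{8}{3}\right)} = \frac{1}{194 - - \frac{25}{6}} = \frac{1}{194 + \frac{25}{6}} = \frac{1}{\frac{1189}{6}} = \frac{6}{1189}$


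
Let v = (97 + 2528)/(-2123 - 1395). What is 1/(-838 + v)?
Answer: -3518/2950709 ≈ -0.0011923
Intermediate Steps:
v = -2625/3518 (v = 2625/(-3518) = 2625*(-1/3518) = -2625/3518 ≈ -0.74616)
1/(-838 + v) = 1/(-838 - 2625/3518) = 1/(-2950709/3518) = -3518/2950709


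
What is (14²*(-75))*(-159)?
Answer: 2337300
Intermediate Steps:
(14²*(-75))*(-159) = (196*(-75))*(-159) = -14700*(-159) = 2337300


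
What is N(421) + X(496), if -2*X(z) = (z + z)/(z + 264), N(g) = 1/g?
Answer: -26007/39995 ≈ -0.65026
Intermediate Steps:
X(z) = -z/(264 + z) (X(z) = -(z + z)/(2*(z + 264)) = -2*z/(2*(264 + z)) = -z/(264 + z))
N(421) + X(496) = 1/421 - 1*496/(264 + 496) = 1/421 - 1*496/760 = 1/421 - 1*496*1/760 = 1/421 - 62/95 = -26007/39995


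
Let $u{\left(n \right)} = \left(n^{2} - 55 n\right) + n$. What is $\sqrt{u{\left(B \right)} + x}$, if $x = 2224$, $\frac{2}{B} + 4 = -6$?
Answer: $\frac{\sqrt{55871}}{5} \approx 47.274$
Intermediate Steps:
$B = - \frac{1}{5}$ ($B = \frac{2}{-4 - 6} = \frac{2}{-10} = 2 \left(- \frac{1}{10}\right) = - \frac{1}{5} \approx -0.2$)
$u{\left(n \right)} = n^{2} - 54 n$
$\sqrt{u{\left(B \right)} + x} = \sqrt{- \frac{-54 - \frac{1}{5}}{5} + 2224} = \sqrt{\left(- \frac{1}{5}\right) \left(- \frac{271}{5}\right) + 2224} = \sqrt{\frac{271}{25} + 2224} = \sqrt{\frac{55871}{25}} = \frac{\sqrt{55871}}{5}$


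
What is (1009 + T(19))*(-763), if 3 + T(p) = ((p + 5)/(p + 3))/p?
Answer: -160432958/209 ≈ -7.6762e+5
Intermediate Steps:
T(p) = -3 + (5 + p)/(p*(3 + p)) (T(p) = -3 + ((p + 5)/(p + 3))/p = -3 + ((5 + p)/(3 + p))/p = -3 + (5 + p)/(p*(3 + p)))
(1009 + T(19))*(-763) = (1009 + (5 - 8*19 - 3*19**2)/(19*(3 + 19)))*(-763) = (1009 + (1/19)*(5 - 152 - 3*361)/22)*(-763) = (1009 + (1/19)*(1/22)*(5 - 152 - 1083))*(-763) = (1009 + (1/19)*(1/22)*(-1230))*(-763) = (1009 - 615/209)*(-763) = (210266/209)*(-763) = -160432958/209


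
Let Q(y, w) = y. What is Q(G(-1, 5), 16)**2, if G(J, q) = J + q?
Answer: 16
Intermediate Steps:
Q(G(-1, 5), 16)**2 = (-1 + 5)**2 = 4**2 = 16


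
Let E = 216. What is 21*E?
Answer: 4536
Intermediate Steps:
21*E = 21*216 = 4536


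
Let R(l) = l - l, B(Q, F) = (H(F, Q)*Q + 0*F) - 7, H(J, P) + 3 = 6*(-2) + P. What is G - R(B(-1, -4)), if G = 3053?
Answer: 3053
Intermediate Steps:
H(J, P) = -15 + P (H(J, P) = -3 + (6*(-2) + P) = -3 + (-12 + P) = -15 + P)
B(Q, F) = -7 + Q*(-15 + Q) (B(Q, F) = ((-15 + Q)*Q + 0*F) - 7 = (Q*(-15 + Q) + 0) - 7 = Q*(-15 + Q) - 7 = -7 + Q*(-15 + Q))
R(l) = 0
G - R(B(-1, -4)) = 3053 - 1*0 = 3053 + 0 = 3053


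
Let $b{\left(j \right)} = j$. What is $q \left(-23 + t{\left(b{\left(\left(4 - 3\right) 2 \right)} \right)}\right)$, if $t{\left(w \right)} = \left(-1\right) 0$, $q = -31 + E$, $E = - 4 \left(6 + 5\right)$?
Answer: $1725$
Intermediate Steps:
$E = -44$ ($E = \left(-4\right) 11 = -44$)
$q = -75$ ($q = -31 - 44 = -75$)
$t{\left(w \right)} = 0$
$q \left(-23 + t{\left(b{\left(\left(4 - 3\right) 2 \right)} \right)}\right) = - 75 \left(-23 + 0\right) = \left(-75\right) \left(-23\right) = 1725$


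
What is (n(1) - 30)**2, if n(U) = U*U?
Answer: 841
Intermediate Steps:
n(U) = U**2
(n(1) - 30)**2 = (1**2 - 30)**2 = (1 - 30)**2 = (-29)**2 = 841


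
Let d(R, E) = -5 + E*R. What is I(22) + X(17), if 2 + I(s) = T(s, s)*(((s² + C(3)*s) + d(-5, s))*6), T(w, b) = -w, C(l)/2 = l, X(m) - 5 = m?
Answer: -66112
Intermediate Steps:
X(m) = 5 + m
C(l) = 2*l
I(s) = -2 - s*(-30 + 6*s + 6*s²) (I(s) = -2 + (-s)*(((s² + (2*3)*s) + (-5 + s*(-5)))*6) = -2 + (-s)*(((s² + 6*s) + (-5 - 5*s))*6) = -2 + (-s)*((-5 + s + s²)*6) = -2 + (-s)*(-30 + 6*s + 6*s²) = -2 - s*(-30 + 6*s + 6*s²))
I(22) + X(17) = (-2 - 6*22² - 6*22³ + 30*22) + (5 + 17) = (-2 - 6*484 - 6*10648 + 660) + 22 = (-2 - 2904 - 63888 + 660) + 22 = -66134 + 22 = -66112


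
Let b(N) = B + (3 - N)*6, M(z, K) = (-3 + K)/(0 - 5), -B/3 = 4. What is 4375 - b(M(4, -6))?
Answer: 21899/5 ≈ 4379.8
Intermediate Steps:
B = -12 (B = -3*4 = -12)
M(z, K) = ⅗ - K/5 (M(z, K) = (-3 + K)/(-5) = (-3 + K)*(-⅕) = ⅗ - K/5)
b(N) = 6 - 6*N (b(N) = -12 + (3 - N)*6 = -12 + (18 - 6*N) = 6 - 6*N)
4375 - b(M(4, -6)) = 4375 - (6 - 6*(⅗ - ⅕*(-6))) = 4375 - (6 - 6*(⅗ + 6/5)) = 4375 - (6 - 6*9/5) = 4375 - (6 - 54/5) = 4375 - 1*(-24/5) = 4375 + 24/5 = 21899/5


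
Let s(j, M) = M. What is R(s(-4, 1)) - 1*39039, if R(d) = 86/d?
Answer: -38953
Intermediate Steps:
R(s(-4, 1)) - 1*39039 = 86/1 - 1*39039 = 86*1 - 39039 = 86 - 39039 = -38953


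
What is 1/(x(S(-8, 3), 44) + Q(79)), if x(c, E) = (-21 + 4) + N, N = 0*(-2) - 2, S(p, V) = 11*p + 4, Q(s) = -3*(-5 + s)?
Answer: -1/241 ≈ -0.0041494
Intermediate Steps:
Q(s) = 15 - 3*s
S(p, V) = 4 + 11*p
N = -2 (N = 0 - 2 = -2)
x(c, E) = -19 (x(c, E) = (-21 + 4) - 2 = -17 - 2 = -19)
1/(x(S(-8, 3), 44) + Q(79)) = 1/(-19 + (15 - 3*79)) = 1/(-19 + (15 - 237)) = 1/(-19 - 222) = 1/(-241) = -1/241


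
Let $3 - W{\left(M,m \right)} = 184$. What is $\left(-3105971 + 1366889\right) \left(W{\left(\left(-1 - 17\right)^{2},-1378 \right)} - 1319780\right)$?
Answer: $2295520415802$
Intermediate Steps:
$W{\left(M,m \right)} = -181$ ($W{\left(M,m \right)} = 3 - 184 = -181$)
$\left(-3105971 + 1366889\right) \left(W{\left(\left(-1 - 17\right)^{2},-1378 \right)} - 1319780\right) = \left(-3105971 + 1366889\right) \left(-181 - 1319780\right) = \left(-1739082\right) \left(-1319961\right) = 2295520415802$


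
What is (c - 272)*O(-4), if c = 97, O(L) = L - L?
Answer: 0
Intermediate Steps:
O(L) = 0
(c - 272)*O(-4) = (97 - 272)*0 = -175*0 = 0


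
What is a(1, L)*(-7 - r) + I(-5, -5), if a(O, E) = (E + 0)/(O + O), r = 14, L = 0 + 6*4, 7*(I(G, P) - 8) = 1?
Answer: -1707/7 ≈ -243.86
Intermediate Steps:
I(G, P) = 57/7 (I(G, P) = 8 + (1/7)*1 = 8 + 1/7 = 57/7)
L = 24 (L = 0 + 24 = 24)
a(O, E) = E/(2*O) (a(O, E) = E/((2*O)) = E*(1/(2*O)) = E/(2*O))
a(1, L)*(-7 - r) + I(-5, -5) = ((1/2)*24/1)*(-7 - 1*14) + 57/7 = ((1/2)*24*1)*(-7 - 14) + 57/7 = 12*(-21) + 57/7 = -252 + 57/7 = -1707/7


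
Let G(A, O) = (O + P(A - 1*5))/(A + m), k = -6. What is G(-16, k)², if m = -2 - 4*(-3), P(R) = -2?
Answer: 16/9 ≈ 1.7778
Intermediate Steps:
m = 10 (m = -2 + 12 = 10)
G(A, O) = (-2 + O)/(10 + A) (G(A, O) = (O - 2)/(A + 10) = (-2 + O)/(10 + A))
G(-16, k)² = ((-2 - 6)/(10 - 16))² = (-8/(-6))² = (-⅙*(-8))² = (4/3)² = 16/9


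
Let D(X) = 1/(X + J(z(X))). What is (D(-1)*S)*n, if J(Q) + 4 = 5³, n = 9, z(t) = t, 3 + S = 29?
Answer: 39/20 ≈ 1.9500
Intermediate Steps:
S = 26 (S = -3 + 29 = 26)
J(Q) = 121 (J(Q) = -4 + 5³ = -4 + 125 = 121)
D(X) = 1/(121 + X) (D(X) = 1/(X + 121) = 1/(121 + X))
(D(-1)*S)*n = (26/(121 - 1))*9 = (26/120)*9 = ((1/120)*26)*9 = (13/60)*9 = 39/20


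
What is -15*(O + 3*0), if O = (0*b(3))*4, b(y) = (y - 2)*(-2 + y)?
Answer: 0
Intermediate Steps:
b(y) = (-2 + y)**2 (b(y) = (-2 + y)*(-2 + y) = (-2 + y)**2)
O = 0 (O = (0*(-2 + 3)**2)*4 = (0*1**2)*4 = (0*1)*4 = 0*4 = 0)
-15*(O + 3*0) = -15*(0 + 3*0) = -15*(0 + 0) = -15*0 = 0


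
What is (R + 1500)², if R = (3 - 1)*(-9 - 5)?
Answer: 2166784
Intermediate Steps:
R = -28 (R = 2*(-14) = -28)
(R + 1500)² = (-28 + 1500)² = 1472² = 2166784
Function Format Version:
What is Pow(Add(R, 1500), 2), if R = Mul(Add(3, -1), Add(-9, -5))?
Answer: 2166784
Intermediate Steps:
R = -28 (R = Mul(2, -14) = -28)
Pow(Add(R, 1500), 2) = Pow(Add(-28, 1500), 2) = Pow(1472, 2) = 2166784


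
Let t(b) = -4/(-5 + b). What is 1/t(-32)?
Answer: 37/4 ≈ 9.2500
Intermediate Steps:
1/t(-32) = 1/(-4/(-5 - 32)) = 1/(-4/(-37)) = 1/(-4*(-1/37)) = 1/(4/37) = 37/4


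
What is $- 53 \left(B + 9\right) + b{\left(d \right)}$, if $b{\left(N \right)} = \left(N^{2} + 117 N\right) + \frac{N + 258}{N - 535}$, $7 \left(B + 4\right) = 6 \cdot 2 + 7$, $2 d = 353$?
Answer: $\frac{1031759461}{20076} \approx 51393.0$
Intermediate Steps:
$d = \frac{353}{2}$ ($d = \frac{1}{2} \cdot 353 = \frac{353}{2} \approx 176.5$)
$B = - \frac{9}{7}$ ($B = -4 + \frac{6 \cdot 2 + 7}{7} = -4 + \frac{12 + 7}{7} = -4 + \frac{1}{7} \cdot 19 = -4 + \frac{19}{7} = - \frac{9}{7} \approx -1.2857$)
$b{\left(N \right)} = N^{2} + 117 N + \frac{258 + N}{-535 + N}$ ($b{\left(N \right)} = \left(N^{2} + 117 N\right) + \frac{258 + N}{-535 + N} = N^{2} + 117 N + \frac{258 + N}{-535 + N}$)
$- 53 \left(B + 9\right) + b{\left(d \right)} = - 53 \left(- \frac{9}{7} + 9\right) + \frac{258 + \left(\frac{353}{2}\right)^{3} - 11047841 - 418 \left(\frac{353}{2}\right)^{2}}{-535 + \frac{353}{2}} = \left(-53\right) \frac{54}{7} + \frac{258 + \frac{43986977}{8} - 11047841 - \frac{26043281}{2}}{- \frac{717}{2}} = - \frac{2862}{7} - \frac{2 \left(258 + \frac{43986977}{8} - 11047841 - \frac{26043281}{2}\right)}{717} = - \frac{2862}{7} - - \frac{148566811}{2868} = - \frac{2862}{7} + \frac{148566811}{2868} = \frac{1031759461}{20076}$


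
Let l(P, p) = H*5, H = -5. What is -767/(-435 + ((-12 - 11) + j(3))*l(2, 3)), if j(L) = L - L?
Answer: -767/140 ≈ -5.4786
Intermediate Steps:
j(L) = 0
l(P, p) = -25 (l(P, p) = -5*5 = -25)
-767/(-435 + ((-12 - 11) + j(3))*l(2, 3)) = -767/(-435 + ((-12 - 11) + 0)*(-25)) = -767/(-435 + (-23 + 0)*(-25)) = -767/(-435 - 23*(-25)) = -767/(-435 + 575) = -767/140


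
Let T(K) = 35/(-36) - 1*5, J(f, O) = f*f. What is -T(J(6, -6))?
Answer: 215/36 ≈ 5.9722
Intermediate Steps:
J(f, O) = f²
T(K) = -215/36 (T(K) = 35*(-1/36) - 5 = -35/36 - 5 = -215/36)
-T(J(6, -6)) = -1*(-215/36) = 215/36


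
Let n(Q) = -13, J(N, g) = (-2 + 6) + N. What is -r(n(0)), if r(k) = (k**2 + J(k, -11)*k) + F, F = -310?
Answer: 24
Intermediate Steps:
J(N, g) = 4 + N
r(k) = -310 + k**2 + k*(4 + k) (r(k) = (k**2 + (4 + k)*k) - 310 = (k**2 + k*(4 + k)) - 310 = -310 + k**2 + k*(4 + k))
-r(n(0)) = -(-310 + (-13)**2 - 13*(4 - 13)) = -(-310 + 169 - 13*(-9)) = -(-310 + 169 + 117) = -1*(-24) = 24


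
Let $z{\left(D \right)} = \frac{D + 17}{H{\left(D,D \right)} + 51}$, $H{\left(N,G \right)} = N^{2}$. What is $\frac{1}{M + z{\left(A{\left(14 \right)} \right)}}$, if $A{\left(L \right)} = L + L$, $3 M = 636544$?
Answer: $\frac{501}{106302875} \approx 4.713 \cdot 10^{-6}$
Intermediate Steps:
$M = \frac{636544}{3}$ ($M = \frac{1}{3} \cdot 636544 = \frac{636544}{3} \approx 2.1218 \cdot 10^{5}$)
$A{\left(L \right)} = 2 L$
$z{\left(D \right)} = \frac{17 + D}{51 + D^{2}}$ ($z{\left(D \right)} = \frac{D + 17}{D^{2} + 51} = \frac{17 + D}{51 + D^{2}}$)
$\frac{1}{M + z{\left(A{\left(14 \right)} \right)}} = \frac{1}{\frac{636544}{3} + \frac{17 + 2 \cdot 14}{51 + \left(2 \cdot 14\right)^{2}}} = \frac{1}{\frac{636544}{3} + \frac{17 + 28}{51 + 28^{2}}} = \frac{1}{\frac{636544}{3} + \frac{1}{51 + 784} \cdot 45} = \frac{1}{\frac{636544}{3} + \frac{1}{835} \cdot 45} = \frac{1}{\frac{636544}{3} + \frac{9}{167}} = \frac{1}{\frac{106302875}{501}} = \frac{501}{106302875}$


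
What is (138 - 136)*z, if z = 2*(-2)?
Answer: -8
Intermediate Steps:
z = -4
(138 - 136)*z = (138 - 136)*(-4) = 2*(-4) = -8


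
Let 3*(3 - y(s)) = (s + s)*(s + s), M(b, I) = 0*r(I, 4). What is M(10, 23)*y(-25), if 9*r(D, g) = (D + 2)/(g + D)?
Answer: 0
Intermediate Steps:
r(D, g) = (2 + D)/(9*(D + g)) (r(D, g) = ((D + 2)/(g + D))/9 = ((2 + D)/(D + g))/9 = (2 + D)/(9*(D + g)))
M(b, I) = 0 (M(b, I) = 0*((2 + I)/(9*(I + 4))) = 0*((2 + I)/(9*(4 + I))) = 0)
y(s) = 3 - 4*s²/3 (y(s) = 3 - (s + s)*(s + s)/3 = 3 - 2*s*2*s/3 = 3 - 4*s²/3)
M(10, 23)*y(-25) = 0*(3 - 4/3*(-25)²) = 0*(3 - 4/3*625) = 0*(3 - 2500/3) = 0*(-2491/3) = 0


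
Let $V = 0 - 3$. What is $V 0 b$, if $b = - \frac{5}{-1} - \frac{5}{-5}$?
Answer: $0$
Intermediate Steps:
$V = -3$ ($V = 0 - 3 = -3$)
$b = 6$ ($b = \left(-5\right) \left(-1\right) - -1 = 5 + 1 = 6$)
$V 0 b = \left(-3\right) 0 \cdot 6 = 0 \cdot 6 = 0$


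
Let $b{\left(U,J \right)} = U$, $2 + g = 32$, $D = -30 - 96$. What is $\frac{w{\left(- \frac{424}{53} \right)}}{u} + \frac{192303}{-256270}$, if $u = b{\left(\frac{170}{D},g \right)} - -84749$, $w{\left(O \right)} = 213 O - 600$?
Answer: $- \frac{531961717473}{684125834770} \approx -0.77758$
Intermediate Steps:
$D = -126$
$w{\left(O \right)} = -600 + 213 O$
$g = 30$ ($g = -2 + 32 = 30$)
$u = \frac{5339102}{63}$ ($u = \frac{170}{-126} - -84749 = 170 \left(- \frac{1}{126}\right) + 84749 = - \frac{85}{63} + 84749 = \frac{5339102}{63} \approx 84748.0$)
$\frac{w{\left(- \frac{424}{53} \right)}}{u} + \frac{192303}{-256270} = \frac{-600 + 213 \left(- \frac{424}{53}\right)}{\frac{5339102}{63}} + \frac{192303}{-256270} = \left(-600 + 213 \left(\left(-424\right) \frac{1}{53}\right)\right) \frac{63}{5339102} + 192303 \left(- \frac{1}{256270}\right) = \left(-600 + 213 \left(-8\right)\right) \frac{63}{5339102} - \frac{192303}{256270} = \left(-600 - 1704\right) \frac{63}{5339102} - \frac{192303}{256270} = \left(-2304\right) \frac{63}{5339102} - \frac{192303}{256270} = - \frac{72576}{2669551} - \frac{192303}{256270} = - \frac{531961717473}{684125834770}$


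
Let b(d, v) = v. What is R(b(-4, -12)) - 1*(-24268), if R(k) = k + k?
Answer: 24244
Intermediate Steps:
R(k) = 2*k
R(b(-4, -12)) - 1*(-24268) = 2*(-12) - 1*(-24268) = -24 + 24268 = 24244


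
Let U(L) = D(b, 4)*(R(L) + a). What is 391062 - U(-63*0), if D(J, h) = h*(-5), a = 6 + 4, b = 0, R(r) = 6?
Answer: 391382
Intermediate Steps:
a = 10
D(J, h) = -5*h
U(L) = -320 (U(L) = (-5*4)*(6 + 10) = -20*16 = -320)
391062 - U(-63*0) = 391062 - 1*(-320) = 391062 + 320 = 391382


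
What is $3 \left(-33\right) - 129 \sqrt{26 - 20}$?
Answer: $-99 - 129 \sqrt{6} \approx -414.98$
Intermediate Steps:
$3 \left(-33\right) - 129 \sqrt{26 - 20} = -99 - 129 \sqrt{6}$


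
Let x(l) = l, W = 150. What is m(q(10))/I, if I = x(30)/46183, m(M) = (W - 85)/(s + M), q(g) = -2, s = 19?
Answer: 600379/102 ≈ 5886.1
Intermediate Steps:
m(M) = 65/(19 + M) (m(M) = (150 - 85)/(19 + M) = 65/(19 + M))
I = 30/46183 ≈ 0.00064959
m(q(10))/I = (65/(19 - 2))/(30/46183) = (65/17)*(46183/30) = 600379/102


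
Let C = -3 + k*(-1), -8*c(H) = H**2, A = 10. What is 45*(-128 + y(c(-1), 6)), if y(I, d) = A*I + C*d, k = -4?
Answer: -22185/4 ≈ -5546.3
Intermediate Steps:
c(H) = -H**2/8
C = 1 (C = -3 - 4*(-1) = -3 + 4 = 1)
y(I, d) = d + 10*I (y(I, d) = 10*I + 1*d = 10*I + d = d + 10*I)
45*(-128 + y(c(-1), 6)) = 45*(-128 + (6 + 10*(-1/8*(-1)**2))) = 45*(-128 + (6 + 10*(-1/8*1))) = 45*(-128 + (6 + 10*(-1/8))) = 45*(-128 + (6 - 5/4)) = 45*(-128 + 19/4) = 45*(-493/4) = -22185/4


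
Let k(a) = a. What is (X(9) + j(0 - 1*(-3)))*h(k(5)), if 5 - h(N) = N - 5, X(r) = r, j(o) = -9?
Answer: 0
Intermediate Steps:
h(N) = 10 - N (h(N) = 5 - (N - 5) = 5 - (-5 + N) = 5 + (5 - N) = 10 - N)
(X(9) + j(0 - 1*(-3)))*h(k(5)) = (9 - 9)*(10 - 1*5) = 0*(10 - 5) = 0*5 = 0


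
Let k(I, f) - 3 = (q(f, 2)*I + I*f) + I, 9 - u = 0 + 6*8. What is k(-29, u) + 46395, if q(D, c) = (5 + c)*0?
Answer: 47500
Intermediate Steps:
u = -39 (u = 9 - (0 + 6*8) = 9 - (0 + 48) = 9 - 1*48 = 9 - 48 = -39)
q(D, c) = 0
k(I, f) = 3 + I + I*f (k(I, f) = 3 + ((0*I + I*f) + I) = 3 + ((0 + I*f) + I) = 3 + (I*f + I) = 3 + (I + I*f) = 3 + I + I*f)
k(-29, u) + 46395 = (3 - 29 - 29*(-39)) + 46395 = (3 - 29 + 1131) + 46395 = 1105 + 46395 = 47500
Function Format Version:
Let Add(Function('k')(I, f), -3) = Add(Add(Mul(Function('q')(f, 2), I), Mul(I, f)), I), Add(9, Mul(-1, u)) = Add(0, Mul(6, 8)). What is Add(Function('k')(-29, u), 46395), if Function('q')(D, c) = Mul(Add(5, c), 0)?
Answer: 47500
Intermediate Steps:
u = -39 (u = Add(9, Mul(-1, Add(0, Mul(6, 8)))) = Add(9, Mul(-1, Add(0, 48))) = Add(9, Mul(-1, 48)) = Add(9, -48) = -39)
Function('q')(D, c) = 0
Function('k')(I, f) = Add(3, I, Mul(I, f)) (Function('k')(I, f) = Add(3, Add(Add(Mul(0, I), Mul(I, f)), I)) = Add(3, Add(Add(0, Mul(I, f)), I)) = Add(3, Add(Mul(I, f), I)) = Add(3, Add(I, Mul(I, f))) = Add(3, I, Mul(I, f)))
Add(Function('k')(-29, u), 46395) = Add(Add(3, -29, Mul(-29, -39)), 46395) = Add(Add(3, -29, 1131), 46395) = Add(1105, 46395) = 47500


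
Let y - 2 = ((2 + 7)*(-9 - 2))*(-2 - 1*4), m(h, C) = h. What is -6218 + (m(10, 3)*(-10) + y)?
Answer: -5722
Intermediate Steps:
y = 596 (y = 2 + ((2 + 7)*(-9 - 2))*(-2 - 1*4) = 2 + (9*(-11))*(-2 - 4) = 2 - 99*(-6) = 2 + 594 = 596)
-6218 + (m(10, 3)*(-10) + y) = -6218 + (10*(-10) + 596) = -6218 + (-100 + 596) = -6218 + 496 = -5722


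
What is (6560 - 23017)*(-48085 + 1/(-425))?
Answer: 336317325582/425 ≈ 7.9133e+8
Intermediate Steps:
(6560 - 23017)*(-48085 + 1/(-425)) = -16457*(-48085 - 1/425) = -16457*(-20436126/425) = 336317325582/425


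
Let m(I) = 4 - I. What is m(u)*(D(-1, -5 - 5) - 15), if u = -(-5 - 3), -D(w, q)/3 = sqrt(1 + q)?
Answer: 60 + 36*I ≈ 60.0 + 36.0*I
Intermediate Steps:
D(w, q) = -3*sqrt(1 + q)
u = 8 (u = -1*(-8) = 8)
m(u)*(D(-1, -5 - 5) - 15) = (4 - 1*8)*(-3*sqrt(1 + (-5 - 5)) - 15) = (4 - 8)*(-3*sqrt(1 - 10) - 15) = -4*(-9*I - 15) = -4*(-15 - 9*I) = 60 + 36*I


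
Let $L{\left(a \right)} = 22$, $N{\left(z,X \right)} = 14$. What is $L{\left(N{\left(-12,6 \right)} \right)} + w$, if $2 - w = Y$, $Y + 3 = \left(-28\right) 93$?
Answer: $2631$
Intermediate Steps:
$Y = -2607$ ($Y = -3 - 2604 = -2607$)
$w = 2609$ ($w = 2 - -2607 = 2 + 2607 = 2609$)
$L{\left(N{\left(-12,6 \right)} \right)} + w = 22 + 2609 = 2631$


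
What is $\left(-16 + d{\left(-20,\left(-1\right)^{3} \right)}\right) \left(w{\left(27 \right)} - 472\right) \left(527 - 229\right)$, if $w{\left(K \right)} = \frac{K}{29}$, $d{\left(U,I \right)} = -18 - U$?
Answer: $\frac{56993692}{29} \approx 1.9653 \cdot 10^{6}$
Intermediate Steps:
$w{\left(K \right)} = \frac{K}{29}$ ($w{\left(K \right)} = K \frac{1}{29} = \frac{K}{29}$)
$\left(-16 + d{\left(-20,\left(-1\right)^{3} \right)}\right) \left(w{\left(27 \right)} - 472\right) \left(527 - 229\right) = \left(-16 - -2\right) \left(\frac{1}{29} \cdot 27 - 472\right) \left(527 - 229\right) = \left(-16 + \left(-18 + 20\right)\right) \left(\frac{27}{29} - 472\right) 298 = \left(-16 + 2\right) \left(- \frac{13661}{29}\right) 298 = \left(-14\right) \left(- \frac{13661}{29}\right) 298 = \frac{191254}{29} \cdot 298 = \frac{56993692}{29}$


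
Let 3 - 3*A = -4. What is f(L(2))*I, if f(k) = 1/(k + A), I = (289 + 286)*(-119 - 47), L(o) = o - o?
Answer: -286350/7 ≈ -40907.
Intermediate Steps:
A = 7/3 (A = 1 - ⅓*(-4) = 1 + 4/3 = 7/3 ≈ 2.3333)
L(o) = 0
I = -95450 (I = 575*(-166) = -95450)
f(k) = 1/(7/3 + k) (f(k) = 1/(k + 7/3) = 1/(7/3 + k))
f(L(2))*I = (3/(7 + 3*0))*(-95450) = (3/(7 + 0))*(-95450) = (3/7)*(-95450) = -286350/7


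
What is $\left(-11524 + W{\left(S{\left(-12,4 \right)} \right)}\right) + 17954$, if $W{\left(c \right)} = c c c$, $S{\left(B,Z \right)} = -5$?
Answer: $6305$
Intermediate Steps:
$W{\left(c \right)} = c^{3}$ ($W{\left(c \right)} = c^{2} c = c^{3}$)
$\left(-11524 + W{\left(S{\left(-12,4 \right)} \right)}\right) + 17954 = \left(-11524 + \left(-5\right)^{3}\right) + 17954 = \left(-11524 - 125\right) + 17954 = -11649 + 17954 = 6305$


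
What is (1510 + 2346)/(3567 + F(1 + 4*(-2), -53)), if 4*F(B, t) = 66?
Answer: 7712/7167 ≈ 1.0760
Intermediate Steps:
F(B, t) = 33/2 (F(B, t) = (¼)*66 = 33/2)
(1510 + 2346)/(3567 + F(1 + 4*(-2), -53)) = (1510 + 2346)/(3567 + 33/2) = 3856/(7167/2) = 3856*(2/7167) = 7712/7167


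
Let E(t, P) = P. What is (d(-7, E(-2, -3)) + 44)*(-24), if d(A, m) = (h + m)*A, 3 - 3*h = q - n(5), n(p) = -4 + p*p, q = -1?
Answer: -160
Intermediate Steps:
n(p) = -4 + p**2
h = 25/3 (h = 1 - (-1 - (-4 + 5**2))/3 = 1 - (-1 - (-4 + 25))/3 = 1 - (-1 - 1*21)/3 = 1 - (-1 - 21)/3 = 1 - 1/3*(-22) = 1 + 22/3 = 25/3 ≈ 8.3333)
d(A, m) = A*(25/3 + m) (d(A, m) = (25/3 + m)*A = A*(25/3 + m))
(d(-7, E(-2, -3)) + 44)*(-24) = ((1/3)*(-7)*(25 + 3*(-3)) + 44)*(-24) = ((1/3)*(-7)*(25 - 9) + 44)*(-24) = ((1/3)*(-7)*16 + 44)*(-24) = (-112/3 + 44)*(-24) = (20/3)*(-24) = -160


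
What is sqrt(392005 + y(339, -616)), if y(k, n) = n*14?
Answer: sqrt(383381) ≈ 619.18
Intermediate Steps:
y(k, n) = 14*n
sqrt(392005 + y(339, -616)) = sqrt(392005 + 14*(-616)) = sqrt(392005 - 8624) = sqrt(383381)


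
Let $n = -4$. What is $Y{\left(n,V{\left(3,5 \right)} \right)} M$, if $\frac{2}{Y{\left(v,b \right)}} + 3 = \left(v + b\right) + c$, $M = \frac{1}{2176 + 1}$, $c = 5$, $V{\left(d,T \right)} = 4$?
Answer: $\frac{1}{2177} \approx 0.00045935$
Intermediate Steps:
$M = \frac{1}{2177} \approx 0.00045935$
$Y{\left(v,b \right)} = \frac{2}{2 + b + v}$ ($Y{\left(v,b \right)} = \frac{2}{-3 + \left(\left(v + b\right) + 5\right)} = \frac{2}{-3 + \left(\left(b + v\right) + 5\right)} = \frac{2}{-3 + \left(5 + b + v\right)} = \frac{2}{2 + b + v}$)
$Y{\left(n,V{\left(3,5 \right)} \right)} M = \frac{2}{2 + 4 - 4} \cdot \frac{1}{2177} = \frac{2}{2} \cdot \frac{1}{2177} = 2 \cdot \frac{1}{2} \cdot \frac{1}{2177} = 1 \cdot \frac{1}{2177} = \frac{1}{2177}$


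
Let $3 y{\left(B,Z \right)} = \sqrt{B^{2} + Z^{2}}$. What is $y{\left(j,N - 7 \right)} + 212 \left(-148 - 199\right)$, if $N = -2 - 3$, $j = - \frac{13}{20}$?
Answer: $-73564 + \frac{\sqrt{57769}}{60} \approx -73560.0$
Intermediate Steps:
$j = - \frac{13}{20}$ ($j = \left(-13\right) \frac{1}{20} = - \frac{13}{20} \approx -0.65$)
$N = -5$ ($N = -2 - 3 = -5$)
$y{\left(B,Z \right)} = \frac{\sqrt{B^{2} + Z^{2}}}{3}$
$y{\left(j,N - 7 \right)} + 212 \left(-148 - 199\right) = \frac{\sqrt{\left(- \frac{13}{20}\right)^{2} + \left(-5 - 7\right)^{2}}}{3} + 212 \left(-148 - 199\right) = \frac{\sqrt{\frac{169}{400} + \left(-5 - 7\right)^{2}}}{3} + 212 \left(-347\right) = \frac{\sqrt{\frac{169}{400} + \left(-12\right)^{2}}}{3} - 73564 = \frac{\sqrt{\frac{169}{400} + 144}}{3} - 73564 = \frac{\sqrt{\frac{57769}{400}}}{3} - 73564 = \frac{\frac{1}{20} \sqrt{57769}}{3} - 73564 = \frac{\sqrt{57769}}{60} - 73564 = -73564 + \frac{\sqrt{57769}}{60}$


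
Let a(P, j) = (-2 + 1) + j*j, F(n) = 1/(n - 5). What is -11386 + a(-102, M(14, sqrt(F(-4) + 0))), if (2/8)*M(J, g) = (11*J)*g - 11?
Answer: -464515/9 - 54208*I/3 ≈ -51613.0 - 18069.0*I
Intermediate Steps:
F(n) = 1/(-5 + n)
M(J, g) = -44 + 44*J*g (M(J, g) = 4*((11*J)*g - 11) = 4*(11*J*g - 11) = 4*(-11 + 11*J*g) = -44 + 44*J*g)
a(P, j) = -1 + j**2
-11386 + a(-102, M(14, sqrt(F(-4) + 0))) = -11386 + (-1 + (-44 + 44*14*sqrt(1/(-5 - 4) + 0))**2) = -11386 + (-1 + (-44 + 44*14*sqrt(1/(-9) + 0))**2) = -11386 + (-1 + (-44 + 44*14*sqrt(-1/9 + 0))**2) = -11386 + (-1 + (-44 + 44*14*sqrt(-1/9))**2) = -11386 + (-1 + (-44 + 44*14*(I/3))**2) = -11386 + (-1 + (-44 + 616*I/3)**2) = -11387 + (-44 + 616*I/3)**2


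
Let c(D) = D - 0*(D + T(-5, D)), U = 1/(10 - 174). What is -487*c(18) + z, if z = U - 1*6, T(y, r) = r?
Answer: -1438609/164 ≈ -8772.0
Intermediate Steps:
U = -1/164 (U = 1/(-164) = -1/164 ≈ -0.0060976)
z = -985/164 (z = -1/164 - 1*6 = -1/164 - 6 = -985/164 ≈ -6.0061)
c(D) = D (c(D) = D - 0*(D + D) = D - 0*2*D = D - 1*0 = D + 0 = D)
-487*c(18) + z = -487*18 - 985/164 = -8766 - 985/164 = -1438609/164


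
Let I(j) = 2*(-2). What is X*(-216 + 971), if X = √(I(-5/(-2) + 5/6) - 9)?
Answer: 755*I*√13 ≈ 2722.2*I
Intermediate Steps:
I(j) = -4
X = I*√13 (X = √(-4 - 9) = √(-13) = I*√13 ≈ 3.6056*I)
X*(-216 + 971) = (I*√13)*(-216 + 971) = (I*√13)*755 = 755*I*√13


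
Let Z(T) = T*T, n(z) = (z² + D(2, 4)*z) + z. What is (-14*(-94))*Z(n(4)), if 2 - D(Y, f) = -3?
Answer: 2105600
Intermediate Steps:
D(Y, f) = 5 (D(Y, f) = 2 - 1*(-3) = 2 + 3 = 5)
n(z) = z² + 6*z (n(z) = (z² + 5*z) + z = z² + 6*z)
Z(T) = T²
(-14*(-94))*Z(n(4)) = (-14*(-94))*(4*(6 + 4))² = 1316*(4*10)² = 1316*40² = 1316*1600 = 2105600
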